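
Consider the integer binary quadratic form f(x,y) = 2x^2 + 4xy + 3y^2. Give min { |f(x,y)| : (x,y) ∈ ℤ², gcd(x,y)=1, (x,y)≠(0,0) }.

translate: b→0 (≡4 mod 4), so (2,4,3)→(2,0,1)
flip: (2,0,1)→(1,0,2)
reduced (well bottom): (1,0,2) with a≤c, −a<b≤a
well minimum = a = 1

1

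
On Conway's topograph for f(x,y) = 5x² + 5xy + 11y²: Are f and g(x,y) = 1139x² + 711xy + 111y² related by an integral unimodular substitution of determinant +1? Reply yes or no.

D₁ = -195, D₂ = -195
f: reduced (well bottom): (5,5,11) with a≤c, −a<b≤a
g: flip: (1139,711,111)→(111,-711,1139)
g: translate: b→-45 (≡-711 mod 222), so (111,-711,1139)→(111,-45,5)
g: flip: (111,-45,5)→(5,45,111)
g: translate: b→5 (≡45 mod 10), so (5,45,111)→(5,5,11)
g: reduced (well bottom): (5,5,11) with a≤c, −a<b≤a
reduced forms (5, 5, 11) vs (5, 5, 11) ⇒ equivalent

yes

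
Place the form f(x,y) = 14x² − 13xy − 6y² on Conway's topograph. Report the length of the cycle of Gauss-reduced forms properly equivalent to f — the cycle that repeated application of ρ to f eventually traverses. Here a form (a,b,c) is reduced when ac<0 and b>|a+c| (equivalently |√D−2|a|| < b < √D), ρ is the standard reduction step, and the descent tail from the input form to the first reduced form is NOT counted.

D = 505, ⌊√D⌋ = 22
descent: ρ → (-6,13,14)  [lands on river]
river: ρ → (14,15,-5)
river: ρ → (-5,15,14)
river: ρ → (14,13,-6)
river: ρ → (-6,11,16)
river: ρ → (16,21,-1)
river: ρ → (-1,21,16)
river: ρ → (16,11,-6)
ρ-cycle length = 8 (tail of 1 descent step not counted)

8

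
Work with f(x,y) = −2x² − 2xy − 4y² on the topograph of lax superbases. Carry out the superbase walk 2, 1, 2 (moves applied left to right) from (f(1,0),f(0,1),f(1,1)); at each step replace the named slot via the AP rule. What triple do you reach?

start (-2,-4,-8) = (f(1,0),f(0,1),f(1,1))
replace slot 2: 2·((-2)+(-8)) − (-4) = -16 → (-2,-16,-8)
replace slot 1: 2·((-16)+(-8)) − (-2) = -46 → (-46,-16,-8)
replace slot 2: 2·((-46)+(-8)) − (-16) = -92 → (-46,-92,-8)

-46,-92,-8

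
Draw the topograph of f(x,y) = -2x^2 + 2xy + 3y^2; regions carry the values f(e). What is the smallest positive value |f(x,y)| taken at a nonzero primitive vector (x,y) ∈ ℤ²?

river: ρ → (3,4,-1)
river: ρ → (-1,4,3)
river: ρ → (3,2,-2)
river: ρ → (-2,2,3)
closes: descent 0, river 4
min |a| on river = 1

1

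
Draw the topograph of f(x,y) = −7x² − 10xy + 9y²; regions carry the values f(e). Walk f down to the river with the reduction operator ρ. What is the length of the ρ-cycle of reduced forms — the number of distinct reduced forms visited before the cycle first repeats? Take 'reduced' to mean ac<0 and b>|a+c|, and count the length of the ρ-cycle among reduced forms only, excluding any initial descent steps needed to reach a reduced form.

D = 352, ⌊√D⌋ = 18
descent: ρ → (9,10,-7)  [lands on river]
river: ρ → (-7,18,1)
river: ρ → (1,18,-7)
river: ρ → (-7,10,9)
river: ρ → (9,8,-8)
river: ρ → (-8,8,9)
ρ-cycle length = 6 (tail of 1 descent step not counted)

6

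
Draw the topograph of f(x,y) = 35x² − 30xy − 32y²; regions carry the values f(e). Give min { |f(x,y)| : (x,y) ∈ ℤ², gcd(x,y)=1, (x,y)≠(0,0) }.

descent: ρ → (-32,30,35)  [lands on river]
river: ρ → (35,40,-27)
river: ρ → (-27,68,7)
river: ρ → (7,72,-7)
river: ρ → (-7,68,27)
river: ρ → (27,40,-35)
river: ρ → (-35,30,32)
river: ρ → (32,34,-33)
river: ρ → (-33,32,33)
river: ρ → (33,34,-32)
closes: descent 1, river 10
min |a| on river = 7

7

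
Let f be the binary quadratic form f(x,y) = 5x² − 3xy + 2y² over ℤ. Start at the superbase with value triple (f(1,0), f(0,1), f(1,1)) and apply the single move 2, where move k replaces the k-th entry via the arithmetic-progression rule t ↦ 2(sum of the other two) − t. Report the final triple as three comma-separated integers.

start (5,2,4) = (f(1,0),f(0,1),f(1,1))
replace slot 2: 2·(5+4) − 2 = 16 → (5,16,4)

5,16,4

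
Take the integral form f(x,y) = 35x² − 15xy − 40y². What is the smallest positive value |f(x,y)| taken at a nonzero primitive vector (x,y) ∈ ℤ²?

descent: ρ → (-40,15,35)  [lands on river]
river: ρ → (35,55,-20)
river: ρ → (-20,65,20)
river: ρ → (20,55,-35)
river: ρ → (-35,15,40)
river: ρ → (40,65,-10)
river: ρ → (-10,75,5)
river: ρ → (5,75,-10)
river: ρ → (-10,65,40)
river: ρ → (40,15,-35)
river: ρ → (-35,55,20)
river: ρ → (20,65,-20)
river: ρ → (-20,55,35)
river: ρ → (35,15,-40)
river: ρ → (-40,65,10)
river: ρ → (10,75,-5)
river: ρ → (-5,75,10)
river: ρ → (10,65,-40)
closes: descent 1, river 18
min |a| on river = 5

5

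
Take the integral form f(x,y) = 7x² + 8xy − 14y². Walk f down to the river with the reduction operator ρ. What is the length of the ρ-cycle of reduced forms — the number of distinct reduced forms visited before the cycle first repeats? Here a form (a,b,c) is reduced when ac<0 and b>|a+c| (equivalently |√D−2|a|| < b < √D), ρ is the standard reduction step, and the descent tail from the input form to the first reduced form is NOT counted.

D = 456, ⌊√D⌋ = 21
river: ρ → (-14,20,1)
river: ρ → (1,20,-14)
river: ρ → (-14,8,7)
river: ρ → (7,20,-2)
river: ρ → (-2,20,7)
river: ρ → (7,8,-14)
ρ-cycle length = 6 (tail of 0 descent steps not counted)

6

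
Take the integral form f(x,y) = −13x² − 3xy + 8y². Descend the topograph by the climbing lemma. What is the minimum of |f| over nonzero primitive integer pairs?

descent: ρ → (8,19,-2)  [lands on river]
river: ρ → (-2,17,17)
river: ρ → (17,17,-2)
river: ρ → (-2,19,8)
river: ρ → (8,13,-8)
river: ρ → (-8,19,2)
river: ρ → (2,17,-17)
river: ρ → (-17,17,2)
river: ρ → (2,19,-8)
river: ρ → (-8,13,8)
closes: descent 1, river 10
min |a| on river = 2

2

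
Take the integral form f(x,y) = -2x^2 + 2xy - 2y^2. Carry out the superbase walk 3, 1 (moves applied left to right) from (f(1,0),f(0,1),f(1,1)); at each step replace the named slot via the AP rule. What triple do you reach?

start (-2,-2,-2) = (f(1,0),f(0,1),f(1,1))
replace slot 3: 2·((-2)+(-2)) − (-2) = -6 → (-2,-2,-6)
replace slot 1: 2·((-2)+(-6)) − (-2) = -14 → (-14,-2,-6)

-14,-2,-6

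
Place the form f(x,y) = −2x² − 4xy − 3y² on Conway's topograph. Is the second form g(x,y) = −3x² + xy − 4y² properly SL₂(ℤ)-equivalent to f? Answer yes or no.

D₁ = -8, D₂ = -47
discriminants differ ⇒ not SL₂(ℤ)-equivalent

no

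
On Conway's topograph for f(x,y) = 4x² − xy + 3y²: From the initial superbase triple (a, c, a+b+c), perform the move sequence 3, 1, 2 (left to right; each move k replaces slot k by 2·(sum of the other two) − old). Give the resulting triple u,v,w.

start (4,3,6) = (f(1,0),f(0,1),f(1,1))
replace slot 3: 2·(4+3) − 6 = 8 → (4,3,8)
replace slot 1: 2·(3+8) − 4 = 18 → (18,3,8)
replace slot 2: 2·(18+8) − 3 = 49 → (18,49,8)

18,49,8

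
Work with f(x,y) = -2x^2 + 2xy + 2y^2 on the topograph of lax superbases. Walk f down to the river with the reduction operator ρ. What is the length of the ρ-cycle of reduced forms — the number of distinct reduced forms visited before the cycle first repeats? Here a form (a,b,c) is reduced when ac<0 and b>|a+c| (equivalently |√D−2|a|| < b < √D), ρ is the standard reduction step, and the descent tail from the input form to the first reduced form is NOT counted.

D = 20, ⌊√D⌋ = 4
river: ρ → (2,2,-2)
river: ρ → (-2,2,2)
ρ-cycle length = 2 (tail of 0 descent steps not counted)

2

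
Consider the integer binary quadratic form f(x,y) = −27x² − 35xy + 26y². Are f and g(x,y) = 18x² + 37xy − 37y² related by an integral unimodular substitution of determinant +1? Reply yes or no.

D₁ = 4033, D₂ = 4033
river cycle of f (length 82): (26, 35, -27), (-27, 19, 34), (34, 49, -12), (-12, 47, 38), (38, 29, -21), (-21, 55, 12), (12, 41, -49), (-49, 57, 4), (4, 63, -4), (-4, 57, 49), … (72 more)
river cycle of g (length 82): (-37, 37, 18), (18, 35, -39), (-39, 43, 14), (14, 41, -42), (-42, 43, 13), (13, 61, -6), (-6, 59, 23), (23, 33, -32), (-32, 31, 24), (24, 17, -39), … (72 more)
cycles differ ⇒ inequivalent

no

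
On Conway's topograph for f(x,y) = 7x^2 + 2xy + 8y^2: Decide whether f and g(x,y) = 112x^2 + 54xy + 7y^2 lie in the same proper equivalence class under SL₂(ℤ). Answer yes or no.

D₁ = -220, D₂ = -220
f: reduced (well bottom): (7,2,8) with a≤c, −a<b≤a
g: flip: (112,54,7)→(7,-54,112)
g: translate: b→2 (≡-54 mod 14), so (7,-54,112)→(7,2,8)
g: reduced (well bottom): (7,2,8) with a≤c, −a<b≤a
reduced forms (7, 2, 8) vs (7, 2, 8) ⇒ equivalent

yes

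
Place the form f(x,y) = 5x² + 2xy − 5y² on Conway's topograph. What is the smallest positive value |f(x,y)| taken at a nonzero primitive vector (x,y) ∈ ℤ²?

river: ρ → (-5,8,2)
river: ρ → (2,8,-5)
river: ρ → (-5,2,5)
river: ρ → (5,8,-2)
river: ρ → (-2,8,5)
river: ρ → (5,2,-5)
closes: descent 0, river 6
min |a| on river = 2

2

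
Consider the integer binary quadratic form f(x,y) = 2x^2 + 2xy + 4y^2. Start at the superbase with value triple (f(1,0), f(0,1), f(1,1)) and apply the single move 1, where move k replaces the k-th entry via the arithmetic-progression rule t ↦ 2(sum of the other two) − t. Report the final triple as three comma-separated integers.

start (2,4,8) = (f(1,0),f(0,1),f(1,1))
replace slot 1: 2·(4+8) − 2 = 22 → (22,4,8)

22,4,8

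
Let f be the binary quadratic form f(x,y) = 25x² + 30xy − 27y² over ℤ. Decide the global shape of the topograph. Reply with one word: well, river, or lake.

D = b²−4ac = 30² − 4·25·(-27) = 3600
D = 60² is a perfect square ⇒ form factors over ℤ ⇒ lakes

lake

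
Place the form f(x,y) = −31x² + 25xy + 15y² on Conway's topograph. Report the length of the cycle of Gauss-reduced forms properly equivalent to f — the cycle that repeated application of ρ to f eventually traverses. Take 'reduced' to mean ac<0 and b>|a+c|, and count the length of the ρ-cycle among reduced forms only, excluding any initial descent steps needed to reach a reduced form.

D = 2485, ⌊√D⌋ = 49
river: ρ → (15,35,-21)
river: ρ → (-21,49,1)
river: ρ → (1,49,-21)
river: ρ → (-21,35,15)
river: ρ → (15,25,-31)
river: ρ → (-31,37,9)
river: ρ → (9,35,-35)
river: ρ → (-35,35,9)
river: ρ → (9,37,-31)
river: ρ → (-31,25,15)
ρ-cycle length = 10 (tail of 0 descent steps not counted)

10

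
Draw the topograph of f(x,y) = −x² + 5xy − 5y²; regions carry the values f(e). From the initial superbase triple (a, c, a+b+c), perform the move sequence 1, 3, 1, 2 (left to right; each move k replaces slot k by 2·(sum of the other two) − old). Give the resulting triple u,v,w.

start (-1,-5,-1) = (f(1,0),f(0,1),f(1,1))
replace slot 1: 2·((-5)+(-1)) − (-1) = -11 → (-11,-5,-1)
replace slot 3: 2·((-11)+(-5)) − (-1) = -31 → (-11,-5,-31)
replace slot 1: 2·((-5)+(-31)) − (-11) = -61 → (-61,-5,-31)
replace slot 2: 2·((-61)+(-31)) − (-5) = -179 → (-61,-179,-31)

-61,-179,-31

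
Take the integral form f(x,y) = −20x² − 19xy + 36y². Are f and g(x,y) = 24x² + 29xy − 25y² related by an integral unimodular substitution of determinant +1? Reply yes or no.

D₁ = 3241, D₂ = 3241
river cycle of f (length 90): (36, 19, -20), (-20, 21, 35), (35, 49, -6), (-6, 47, 43), (43, 39, -10), (-10, 41, 39), (39, 37, -12), (-12, 35, 42), (42, 49, -5), (-5, 51, 32), … (80 more)
river cycle of g (length 90): (-25, 21, 28), (28, 35, -18), (-18, 37, 26), (26, 15, -29), (-29, 43, 12), (12, 53, -9), (-9, 55, 6), (6, 53, -18), (-18, 55, 3), (3, 53, -36), … (80 more)
cycles differ ⇒ inequivalent

no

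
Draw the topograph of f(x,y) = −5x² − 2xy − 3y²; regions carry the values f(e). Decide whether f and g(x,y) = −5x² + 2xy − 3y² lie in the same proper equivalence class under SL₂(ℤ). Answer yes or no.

D₁ = -56, D₂ = -56
f is negative-definite; reduce −f:
−f: flip: (5,2,3)→(3,-2,5)
−f: reduced (well bottom): (3,-2,5) with a≤c, −a<b≤a
flip sign back: reduced form of f is (-3,2,-5)
g is negative-definite; reduce −g:
−g: flip: (5,-2,3)→(3,2,5)
−g: reduced (well bottom): (3,2,5) with a≤c, −a<b≤a
flip sign back: reduced form of g is (-3,-2,-5)
reduced forms (-3, 2, -5) vs (-3, -2, -5) ⇒ inequivalent

no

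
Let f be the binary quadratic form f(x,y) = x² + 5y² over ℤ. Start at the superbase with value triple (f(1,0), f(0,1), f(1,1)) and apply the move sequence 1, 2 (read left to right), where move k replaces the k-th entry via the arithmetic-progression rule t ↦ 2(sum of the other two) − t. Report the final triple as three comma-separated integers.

start (1,5,6) = (f(1,0),f(0,1),f(1,1))
replace slot 1: 2·(5+6) − 1 = 21 → (21,5,6)
replace slot 2: 2·(21+6) − 5 = 49 → (21,49,6)

21,49,6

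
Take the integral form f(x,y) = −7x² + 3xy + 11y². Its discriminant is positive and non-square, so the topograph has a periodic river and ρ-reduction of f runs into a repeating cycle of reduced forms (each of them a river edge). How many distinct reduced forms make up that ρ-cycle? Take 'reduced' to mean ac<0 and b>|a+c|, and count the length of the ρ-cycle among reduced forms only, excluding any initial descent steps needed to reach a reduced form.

D = 317, ⌊√D⌋ = 17
descent: ρ → (11,-3,-7)
descent: ρ → (-7,17,1)  [lands on river]
river: ρ → (1,17,-7)
river: ρ → (-7,11,7)
river: ρ → (7,17,-1)
river: ρ → (-1,17,7)
river: ρ → (7,11,-7)
ρ-cycle length = 6 (tail of 2 descent steps not counted)

6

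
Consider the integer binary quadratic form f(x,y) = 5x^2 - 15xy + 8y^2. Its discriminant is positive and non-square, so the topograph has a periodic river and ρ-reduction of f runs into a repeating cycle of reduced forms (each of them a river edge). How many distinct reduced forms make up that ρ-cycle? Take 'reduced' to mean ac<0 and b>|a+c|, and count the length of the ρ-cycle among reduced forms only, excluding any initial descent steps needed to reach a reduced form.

D = 65, ⌊√D⌋ = 8
descent: ρ → (8,-1,-2)
descent: ρ → (-2,5,5)  [lands on river]
river: ρ → (5,5,-2)
river: ρ → (-2,7,2)
river: ρ → (2,5,-5)
river: ρ → (-5,5,2)
river: ρ → (2,7,-2)
ρ-cycle length = 6 (tail of 2 descent steps not counted)

6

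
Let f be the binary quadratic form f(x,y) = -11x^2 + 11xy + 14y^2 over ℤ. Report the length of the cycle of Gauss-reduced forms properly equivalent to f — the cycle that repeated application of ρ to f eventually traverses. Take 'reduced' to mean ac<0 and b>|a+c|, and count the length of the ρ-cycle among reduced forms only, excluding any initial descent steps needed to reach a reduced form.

D = 737, ⌊√D⌋ = 27
river: ρ → (14,17,-8)
river: ρ → (-8,15,16)
river: ρ → (16,17,-7)
river: ρ → (-7,25,4)
river: ρ → (4,23,-13)
river: ρ → (-13,3,14)
river: ρ → (14,25,-2)
river: ρ → (-2,27,1)
river: ρ → (1,27,-2)
river: ρ → (-2,25,14)
river: ρ → (14,3,-13)
river: ρ → (-13,23,4)
river: ρ → (4,25,-7)
river: ρ → (-7,17,16)
river: ρ → (16,15,-8)
river: ρ → (-8,17,14)
river: ρ → (14,11,-11)
river: ρ → (-11,11,14)
ρ-cycle length = 18 (tail of 0 descent steps not counted)

18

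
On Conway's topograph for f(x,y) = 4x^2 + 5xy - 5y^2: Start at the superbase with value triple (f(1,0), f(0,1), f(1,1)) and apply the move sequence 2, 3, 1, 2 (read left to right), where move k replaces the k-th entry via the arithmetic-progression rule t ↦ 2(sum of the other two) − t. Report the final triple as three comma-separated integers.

start (4,-5,4) = (f(1,0),f(0,1),f(1,1))
replace slot 2: 2·(4+4) − (-5) = 21 → (4,21,4)
replace slot 3: 2·(4+21) − 4 = 46 → (4,21,46)
replace slot 1: 2·(21+46) − 4 = 130 → (130,21,46)
replace slot 2: 2·(130+46) − 21 = 331 → (130,331,46)

130,331,46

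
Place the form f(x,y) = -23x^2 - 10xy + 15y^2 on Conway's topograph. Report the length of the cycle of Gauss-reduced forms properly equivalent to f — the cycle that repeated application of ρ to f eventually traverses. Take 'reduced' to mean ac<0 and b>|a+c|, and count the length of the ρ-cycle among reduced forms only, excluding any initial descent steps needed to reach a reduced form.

D = 1480, ⌊√D⌋ = 38
descent: ρ → (15,10,-23)  [lands on river]
river: ρ → (-23,36,2)
river: ρ → (2,36,-23)
river: ρ → (-23,10,15)
river: ρ → (15,20,-18)
river: ρ → (-18,16,17)
river: ρ → (17,18,-17)
river: ρ → (-17,16,18)
river: ρ → (18,20,-15)
river: ρ → (-15,10,23)
river: ρ → (23,36,-2)
river: ρ → (-2,36,23)
river: ρ → (23,10,-15)
river: ρ → (-15,20,18)
river: ρ → (18,16,-17)
river: ρ → (-17,18,17)
river: ρ → (17,16,-18)
river: ρ → (-18,20,15)
ρ-cycle length = 18 (tail of 1 descent step not counted)

18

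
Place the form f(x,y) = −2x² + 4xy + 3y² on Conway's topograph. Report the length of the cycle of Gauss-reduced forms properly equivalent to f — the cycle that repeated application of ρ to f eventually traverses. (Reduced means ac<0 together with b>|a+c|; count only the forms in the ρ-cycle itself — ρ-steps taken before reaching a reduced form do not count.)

D = 40, ⌊√D⌋ = 6
river: ρ → (3,2,-3)
river: ρ → (-3,4,2)
river: ρ → (2,4,-3)
river: ρ → (-3,2,3)
river: ρ → (3,4,-2)
river: ρ → (-2,4,3)
ρ-cycle length = 6 (tail of 0 descent steps not counted)

6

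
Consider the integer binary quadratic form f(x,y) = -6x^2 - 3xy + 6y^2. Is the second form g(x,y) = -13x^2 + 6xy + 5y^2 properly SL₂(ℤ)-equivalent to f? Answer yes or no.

D₁ = 153, D₂ = 296
discriminants differ ⇒ not SL₂(ℤ)-equivalent

no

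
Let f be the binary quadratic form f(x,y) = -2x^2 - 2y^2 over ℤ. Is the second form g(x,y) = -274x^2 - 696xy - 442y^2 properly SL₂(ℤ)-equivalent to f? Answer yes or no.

D₁ = -16, D₂ = -16
f is negative-definite; reduce −f:
−f: reduced (well bottom): (2,0,2) with a≤c, −a<b≤a
flip sign back: reduced form of f is (-2,0,-2)
g is negative-definite; reduce −g:
−g: translate: b→148 (≡696 mod 548), so (274,696,442)→(274,148,20)
−g: flip: (274,148,20)→(20,-148,274)
−g: translate: b→12 (≡-148 mod 40), so (20,-148,274)→(20,12,2)
−g: flip: (20,12,2)→(2,-12,20)
−g: translate: b→0 (≡-12 mod 4), so (2,-12,20)→(2,0,2)
−g: reduced (well bottom): (2,0,2) with a≤c, −a<b≤a
flip sign back: reduced form of g is (-2,0,-2)
reduced forms (-2, 0, -2) vs (-2, 0, -2) ⇒ equivalent

yes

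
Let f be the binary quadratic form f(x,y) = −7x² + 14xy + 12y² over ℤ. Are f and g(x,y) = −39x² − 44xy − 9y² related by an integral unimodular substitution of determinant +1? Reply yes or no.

D₁ = 532, D₂ = 532
river cycle of f (length 16): (12, 10, -9), (-9, 8, 13), (13, 18, -4), (-4, 22, 3), (3, 20, -11), (-11, 2, 12), (12, 22, -1), (-1, 22, 12), (12, 2, -11), (-11, 20, 3), … (6 more)
river cycle of g (length 16): (-9, 8, 13), (13, 18, -4), (-4, 22, 3), (3, 20, -11), (-11, 2, 12), (12, 22, -1), (-1, 22, 12), (12, 2, -11), (-11, 20, 3), (3, 22, -4), … (6 more)
cycles coincide ⇒ equivalent

yes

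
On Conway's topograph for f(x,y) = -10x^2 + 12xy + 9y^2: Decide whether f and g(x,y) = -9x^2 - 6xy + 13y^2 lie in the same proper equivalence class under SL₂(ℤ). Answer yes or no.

D₁ = 504, D₂ = 504
river cycle of f (length 10): (9, 6, -13), (-13, 20, 2), (2, 20, -13), (-13, 6, 9), (9, 12, -10), (-10, 8, 11), (11, 14, -7), (-7, 14, 11), (11, 8, -10), (-10, 12, 9)
river cycle of g (length 10): (13, 6, -9), (-9, 12, 10), (10, 8, -11), (-11, 14, 7), (7, 14, -11), (-11, 8, 10), (10, 12, -9), (-9, 6, 13), (13, 20, -2), (-2, 20, 13)
cycles differ ⇒ inequivalent

no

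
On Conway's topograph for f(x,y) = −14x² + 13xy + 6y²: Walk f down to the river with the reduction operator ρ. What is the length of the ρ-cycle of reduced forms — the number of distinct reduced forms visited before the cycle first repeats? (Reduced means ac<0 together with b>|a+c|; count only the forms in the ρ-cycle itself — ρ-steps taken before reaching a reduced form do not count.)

D = 505, ⌊√D⌋ = 22
river: ρ → (6,11,-16)
river: ρ → (-16,21,1)
river: ρ → (1,21,-16)
river: ρ → (-16,11,6)
river: ρ → (6,13,-14)
river: ρ → (-14,15,5)
river: ρ → (5,15,-14)
river: ρ → (-14,13,6)
ρ-cycle length = 8 (tail of 0 descent steps not counted)

8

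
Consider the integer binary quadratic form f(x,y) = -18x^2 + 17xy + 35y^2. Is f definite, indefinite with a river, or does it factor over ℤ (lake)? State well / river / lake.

D = b²−4ac = 17² − 4·(-18)·35 = 2809
D = 53² is a perfect square ⇒ form factors over ℤ ⇒ lakes

lake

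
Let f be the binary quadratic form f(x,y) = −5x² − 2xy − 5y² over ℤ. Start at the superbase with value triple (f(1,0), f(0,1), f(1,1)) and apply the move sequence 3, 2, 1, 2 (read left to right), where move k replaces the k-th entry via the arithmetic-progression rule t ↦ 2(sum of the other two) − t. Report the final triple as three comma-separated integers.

start (-5,-5,-12) = (f(1,0),f(0,1),f(1,1))
replace slot 3: 2·((-5)+(-5)) − (-12) = -8 → (-5,-5,-8)
replace slot 2: 2·((-5)+(-8)) − (-5) = -21 → (-5,-21,-8)
replace slot 1: 2·((-21)+(-8)) − (-5) = -53 → (-53,-21,-8)
replace slot 2: 2·((-53)+(-8)) − (-21) = -101 → (-53,-101,-8)

-53,-101,-8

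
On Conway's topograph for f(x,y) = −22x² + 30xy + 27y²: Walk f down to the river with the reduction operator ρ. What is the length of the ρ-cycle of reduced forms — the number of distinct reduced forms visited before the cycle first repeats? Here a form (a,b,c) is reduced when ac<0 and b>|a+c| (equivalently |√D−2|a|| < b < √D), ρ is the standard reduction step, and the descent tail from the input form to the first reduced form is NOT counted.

D = 3276, ⌊√D⌋ = 57
river: ρ → (27,24,-25)
river: ρ → (-25,26,26)
river: ρ → (26,26,-25)
river: ρ → (-25,24,27)
river: ρ → (27,30,-22)
river: ρ → (-22,14,35)
river: ρ → (35,56,-1)
river: ρ → (-1,56,35)
river: ρ → (35,14,-22)
river: ρ → (-22,30,27)
ρ-cycle length = 10 (tail of 0 descent steps not counted)

10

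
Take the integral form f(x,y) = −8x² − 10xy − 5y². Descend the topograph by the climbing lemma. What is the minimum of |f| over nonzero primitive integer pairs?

translate: b→-6 (≡10 mod 16), so (8,10,5)→(8,-6,3)
flip: (8,-6,3)→(3,6,8)
translate: b→0 (≡6 mod 6), so (3,6,8)→(3,0,5)
reduced (well bottom): (3,0,5) with a≤c, −a<b≤a
well minimum |f| = |-3| = 3 (negative-definite)

3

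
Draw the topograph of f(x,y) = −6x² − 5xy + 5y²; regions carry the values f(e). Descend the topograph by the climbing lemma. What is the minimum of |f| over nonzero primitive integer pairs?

descent: ρ → (5,5,-6)  [lands on river]
river: ρ → (-6,7,4)
river: ρ → (4,9,-4)
river: ρ → (-4,7,6)
river: ρ → (6,5,-5)
river: ρ → (-5,5,6)
river: ρ → (6,7,-4)
river: ρ → (-4,9,4)
river: ρ → (4,7,-6)
river: ρ → (-6,5,5)
closes: descent 1, river 10
min |a| on river = 4

4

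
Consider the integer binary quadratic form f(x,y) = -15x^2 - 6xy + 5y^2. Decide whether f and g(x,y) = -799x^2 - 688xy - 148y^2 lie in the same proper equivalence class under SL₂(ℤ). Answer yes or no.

D₁ = 336, D₂ = 336
river cycle of f (length 4): (5, 16, -4), (-4, 16, 5), (5, 14, -7), (-7, 14, 5)
river cycle of g (length 4): (5, 16, -4), (-4, 16, 5), (5, 14, -7), (-7, 14, 5)
cycles coincide ⇒ equivalent

yes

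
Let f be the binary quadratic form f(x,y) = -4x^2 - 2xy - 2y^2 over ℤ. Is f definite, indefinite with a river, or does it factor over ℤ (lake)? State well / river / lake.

D = b²−4ac = (-2)² − 4·(-4)·(-2) = -28
D < 0 ⇒ definite ⇒ every region one sign ⇒ single well

well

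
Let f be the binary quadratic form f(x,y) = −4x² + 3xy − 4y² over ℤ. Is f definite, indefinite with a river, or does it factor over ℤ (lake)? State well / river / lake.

D = b²−4ac = 3² − 4·(-4)·(-4) = -55
D < 0 ⇒ definite ⇒ every region one sign ⇒ single well

well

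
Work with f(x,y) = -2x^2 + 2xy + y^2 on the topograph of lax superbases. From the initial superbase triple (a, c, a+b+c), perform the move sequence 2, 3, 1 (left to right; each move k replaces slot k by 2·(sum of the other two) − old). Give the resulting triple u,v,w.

start (-2,1,1) = (f(1,0),f(0,1),f(1,1))
replace slot 2: 2·((-2)+1) − 1 = -3 → (-2,-3,1)
replace slot 3: 2·((-2)+(-3)) − 1 = -11 → (-2,-3,-11)
replace slot 1: 2·((-3)+(-11)) − (-2) = -26 → (-26,-3,-11)

-26,-3,-11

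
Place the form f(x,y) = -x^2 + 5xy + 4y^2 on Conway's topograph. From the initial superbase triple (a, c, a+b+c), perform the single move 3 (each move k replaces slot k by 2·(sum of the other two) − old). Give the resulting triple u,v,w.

start (-1,4,8) = (f(1,0),f(0,1),f(1,1))
replace slot 3: 2·((-1)+4) − 8 = -2 → (-1,4,-2)

-1,4,-2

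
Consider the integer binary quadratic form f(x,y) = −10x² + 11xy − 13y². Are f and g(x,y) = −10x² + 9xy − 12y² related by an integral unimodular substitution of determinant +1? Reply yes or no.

D₁ = -399, D₂ = -399
f is negative-definite; reduce −f:
−f: translate: b→9 (≡-11 mod 20), so (10,-11,13)→(10,9,12)
−f: reduced (well bottom): (10,9,12) with a≤c, −a<b≤a
flip sign back: reduced form of f is (-10,-9,-12)
g is negative-definite; reduce −g:
−g: reduced (well bottom): (10,-9,12) with a≤c, −a<b≤a
flip sign back: reduced form of g is (-10,9,-12)
reduced forms (-10, -9, -12) vs (-10, 9, -12) ⇒ inequivalent

no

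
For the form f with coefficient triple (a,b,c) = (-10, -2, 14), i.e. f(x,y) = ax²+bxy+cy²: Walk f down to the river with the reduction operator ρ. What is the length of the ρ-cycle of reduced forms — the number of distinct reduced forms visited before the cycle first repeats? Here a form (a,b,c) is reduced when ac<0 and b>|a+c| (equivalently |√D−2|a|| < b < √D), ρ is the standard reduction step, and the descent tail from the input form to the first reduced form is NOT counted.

D = 564, ⌊√D⌋ = 23
descent: ρ → (14,2,-10)
descent: ρ → (-10,18,6)  [lands on river]
river: ρ → (6,18,-10)
river: ρ → (-10,22,2)
river: ρ → (2,22,-10)
ρ-cycle length = 4 (tail of 2 descent steps not counted)

4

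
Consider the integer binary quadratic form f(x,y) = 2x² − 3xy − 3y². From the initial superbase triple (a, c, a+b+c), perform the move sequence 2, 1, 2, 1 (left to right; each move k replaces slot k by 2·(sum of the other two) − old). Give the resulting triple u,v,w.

start (2,-3,-4) = (f(1,0),f(0,1),f(1,1))
replace slot 2: 2·(2+(-4)) − (-3) = -1 → (2,-1,-4)
replace slot 1: 2·((-1)+(-4)) − 2 = -12 → (-12,-1,-4)
replace slot 2: 2·((-12)+(-4)) − (-1) = -31 → (-12,-31,-4)
replace slot 1: 2·((-31)+(-4)) − (-12) = -58 → (-58,-31,-4)

-58,-31,-4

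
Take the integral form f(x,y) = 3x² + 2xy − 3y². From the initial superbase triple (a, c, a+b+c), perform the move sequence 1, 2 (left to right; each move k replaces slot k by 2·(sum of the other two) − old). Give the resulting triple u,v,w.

start (3,-3,2) = (f(1,0),f(0,1),f(1,1))
replace slot 1: 2·((-3)+2) − 3 = -5 → (-5,-3,2)
replace slot 2: 2·((-5)+2) − (-3) = -3 → (-5,-3,2)

-5,-3,2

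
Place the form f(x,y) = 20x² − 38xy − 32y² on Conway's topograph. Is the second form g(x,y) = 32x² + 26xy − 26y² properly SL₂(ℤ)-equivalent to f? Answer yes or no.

D₁ = 4004, D₂ = 4004
river cycle of f (length 14): (-32, 38, 20), (20, 42, -28), (-28, 14, 34), (34, 54, -8), (-8, 58, 20), (20, 62, -2), (-2, 62, 20), (20, 58, -8), (-8, 54, 34), (34, 14, -28), … (4 more)
river cycle of g (length 14): (-26, 26, 32), (32, 38, -20), (-20, 42, 28), (28, 14, -34), (-34, 54, 8), (8, 58, -20), (-20, 62, 2), (2, 62, -20), (-20, 58, 8), (8, 54, -34), … (4 more)
cycles differ ⇒ inequivalent

no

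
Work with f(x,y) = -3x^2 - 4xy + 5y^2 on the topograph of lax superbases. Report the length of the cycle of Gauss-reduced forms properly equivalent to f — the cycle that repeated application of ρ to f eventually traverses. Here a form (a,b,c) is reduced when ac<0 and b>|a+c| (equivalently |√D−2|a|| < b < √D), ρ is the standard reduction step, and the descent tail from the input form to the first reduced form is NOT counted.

D = 76, ⌊√D⌋ = 8
descent: ρ → (5,4,-3)  [lands on river]
river: ρ → (-3,8,1)
river: ρ → (1,8,-3)
river: ρ → (-3,4,5)
river: ρ → (5,6,-2)
river: ρ → (-2,6,5)
ρ-cycle length = 6 (tail of 1 descent step not counted)

6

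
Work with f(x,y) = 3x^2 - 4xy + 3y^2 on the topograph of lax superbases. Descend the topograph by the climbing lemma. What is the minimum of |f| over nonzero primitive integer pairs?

translate: b→2 (≡-4 mod 6), so (3,-4,3)→(3,2,2)
flip: (3,2,2)→(2,-2,3)
translate: b→2 (≡-2 mod 4), so (2,-2,3)→(2,2,3)
reduced (well bottom): (2,2,3) with a≤c, −a<b≤a
well minimum = a = 2

2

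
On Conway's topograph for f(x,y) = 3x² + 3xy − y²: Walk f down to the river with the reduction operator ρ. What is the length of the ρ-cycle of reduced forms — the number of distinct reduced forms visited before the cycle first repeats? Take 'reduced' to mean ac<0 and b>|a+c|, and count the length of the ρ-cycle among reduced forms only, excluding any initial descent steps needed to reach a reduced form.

D = 21, ⌊√D⌋ = 4
river: ρ → (-1,3,3)
river: ρ → (3,3,-1)
ρ-cycle length = 2 (tail of 0 descent steps not counted)

2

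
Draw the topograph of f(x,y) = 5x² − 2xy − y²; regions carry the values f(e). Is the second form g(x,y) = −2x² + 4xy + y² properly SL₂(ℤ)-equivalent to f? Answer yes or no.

D₁ = 24, D₂ = 24
river cycle of f (length 2): (-1, 4, 2), (2, 4, -1)
river cycle of g (length 2): (1, 4, -2), (-2, 4, 1)
cycles differ ⇒ inequivalent

no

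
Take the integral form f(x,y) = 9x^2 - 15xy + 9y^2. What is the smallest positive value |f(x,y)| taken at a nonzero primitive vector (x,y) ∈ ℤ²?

translate: b→3 (≡-15 mod 18), so (9,-15,9)→(9,3,3)
flip: (9,3,3)→(3,-3,9)
translate: b→3 (≡-3 mod 6), so (3,-3,9)→(3,3,9)
reduced (well bottom): (3,3,9) with a≤c, −a<b≤a
well minimum = a = 3

3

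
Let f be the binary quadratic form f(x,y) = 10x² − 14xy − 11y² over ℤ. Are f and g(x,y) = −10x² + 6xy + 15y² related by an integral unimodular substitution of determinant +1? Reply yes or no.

D₁ = 636, D₂ = 636
river cycle of f (length 10): (-11, 14, 10), (10, 6, -15), (-15, 24, 1), (1, 24, -15), (-15, 6, 10), (10, 14, -11), (-11, 8, 13), (13, 18, -6), (-6, 18, 13), (13, 8, -11)
river cycle of g (length 10): (15, 24, -1), (-1, 24, 15), (15, 6, -10), (-10, 14, 11), (11, 8, -13), (-13, 18, 6), (6, 18, -13), (-13, 8, 11), (11, 14, -10), (-10, 6, 15)
cycles differ ⇒ inequivalent

no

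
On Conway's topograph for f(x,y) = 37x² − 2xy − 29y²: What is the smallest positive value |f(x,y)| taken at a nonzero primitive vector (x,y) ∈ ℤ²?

descent: ρ → (-29,60,6)  [lands on river]
river: ρ → (6,60,-29)
river: ρ → (-29,56,10)
river: ρ → (10,64,-5)
river: ρ → (-5,56,58)
river: ρ → (58,60,-3)
river: ρ → (-3,60,58)
river: ρ → (58,56,-5)
river: ρ → (-5,64,10)
river: ρ → (10,56,-29)
closes: descent 1, river 10
min |a| on river = 3

3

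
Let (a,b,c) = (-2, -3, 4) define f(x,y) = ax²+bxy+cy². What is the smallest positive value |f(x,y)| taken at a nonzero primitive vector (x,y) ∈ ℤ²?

descent: ρ → (4,3,-2)  [lands on river]
river: ρ → (-2,5,2)
river: ρ → (2,3,-4)
river: ρ → (-4,5,1)
river: ρ → (1,5,-4)
river: ρ → (-4,3,2)
river: ρ → (2,5,-2)
river: ρ → (-2,3,4)
river: ρ → (4,5,-1)
river: ρ → (-1,5,4)
closes: descent 1, river 10
min |a| on river = 1

1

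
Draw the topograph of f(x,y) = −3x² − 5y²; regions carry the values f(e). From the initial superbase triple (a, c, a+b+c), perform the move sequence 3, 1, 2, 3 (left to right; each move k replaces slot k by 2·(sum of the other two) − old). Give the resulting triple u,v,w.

start (-3,-5,-8) = (f(1,0),f(0,1),f(1,1))
replace slot 3: 2·((-3)+(-5)) − (-8) = -8 → (-3,-5,-8)
replace slot 1: 2·((-5)+(-8)) − (-3) = -23 → (-23,-5,-8)
replace slot 2: 2·((-23)+(-8)) − (-5) = -57 → (-23,-57,-8)
replace slot 3: 2·((-23)+(-57)) − (-8) = -152 → (-23,-57,-152)

-23,-57,-152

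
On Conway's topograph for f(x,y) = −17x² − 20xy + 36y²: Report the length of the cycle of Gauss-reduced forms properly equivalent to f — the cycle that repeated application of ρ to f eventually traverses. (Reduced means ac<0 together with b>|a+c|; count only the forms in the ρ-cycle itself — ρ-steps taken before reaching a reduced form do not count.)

D = 2848, ⌊√D⌋ = 53
descent: ρ → (36,20,-17)  [lands on river]
river: ρ → (-17,48,8)
river: ρ → (8,48,-17)
river: ρ → (-17,20,36)
river: ρ → (36,52,-1)
river: ρ → (-1,52,36)
ρ-cycle length = 6 (tail of 1 descent step not counted)

6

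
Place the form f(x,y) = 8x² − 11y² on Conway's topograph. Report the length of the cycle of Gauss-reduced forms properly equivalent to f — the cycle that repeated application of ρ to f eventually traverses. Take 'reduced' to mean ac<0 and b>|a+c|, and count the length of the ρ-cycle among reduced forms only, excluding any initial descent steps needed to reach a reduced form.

D = 352, ⌊√D⌋ = 18
descent: ρ → (-11,0,8)
descent: ρ → (8,16,-3)  [lands on river]
river: ρ → (-3,14,13)
river: ρ → (13,12,-4)
river: ρ → (-4,12,13)
river: ρ → (13,14,-3)
river: ρ → (-3,16,8)
ρ-cycle length = 6 (tail of 2 descent steps not counted)

6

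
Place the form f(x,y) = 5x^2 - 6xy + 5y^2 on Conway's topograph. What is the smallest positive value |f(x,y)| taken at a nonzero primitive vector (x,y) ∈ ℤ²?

translate: b→4 (≡-6 mod 10), so (5,-6,5)→(5,4,4)
flip: (5,4,4)→(4,-4,5)
translate: b→4 (≡-4 mod 8), so (4,-4,5)→(4,4,5)
reduced (well bottom): (4,4,5) with a≤c, −a<b≤a
well minimum = a = 4

4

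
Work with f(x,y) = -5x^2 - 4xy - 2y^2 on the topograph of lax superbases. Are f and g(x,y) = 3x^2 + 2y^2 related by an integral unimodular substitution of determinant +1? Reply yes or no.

D₁ = -24, D₂ = -24
f is negative-definite; reduce −f:
−f: flip: (5,4,2)→(2,-4,5)
−f: translate: b→0 (≡-4 mod 4), so (2,-4,5)→(2,0,3)
−f: reduced (well bottom): (2,0,3) with a≤c, −a<b≤a
flip sign back: reduced form of f is (-2,0,-3)
g: flip: (3,0,2)→(2,0,3)
g: reduced (well bottom): (2,0,3) with a≤c, −a<b≤a
reduced forms (-2, 0, -3) vs (2, 0, 3) ⇒ inequivalent

no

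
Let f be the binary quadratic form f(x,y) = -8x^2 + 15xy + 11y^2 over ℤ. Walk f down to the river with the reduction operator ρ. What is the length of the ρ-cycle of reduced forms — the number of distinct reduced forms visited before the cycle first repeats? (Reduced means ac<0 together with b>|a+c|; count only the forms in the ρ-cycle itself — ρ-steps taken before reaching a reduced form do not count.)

D = 577, ⌊√D⌋ = 24
river: ρ → (11,7,-12)
river: ρ → (-12,17,6)
river: ρ → (6,19,-9)
river: ρ → (-9,17,8)
river: ρ → (8,15,-11)
river: ρ → (-11,7,12)
river: ρ → (12,17,-6)
river: ρ → (-6,19,9)
river: ρ → (9,17,-8)
river: ρ → (-8,15,11)
ρ-cycle length = 10 (tail of 0 descent steps not counted)

10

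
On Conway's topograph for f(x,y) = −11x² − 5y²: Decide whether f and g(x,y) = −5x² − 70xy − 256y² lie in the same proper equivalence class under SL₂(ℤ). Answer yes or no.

D₁ = -220, D₂ = -220
f is negative-definite; reduce −f:
−f: flip: (11,0,5)→(5,0,11)
−f: reduced (well bottom): (5,0,11) with a≤c, −a<b≤a
flip sign back: reduced form of f is (-5,0,-11)
g is negative-definite; reduce −g:
−g: translate: b→0 (≡70 mod 10), so (5,70,256)→(5,0,11)
−g: reduced (well bottom): (5,0,11) with a≤c, −a<b≤a
flip sign back: reduced form of g is (-5,0,-11)
reduced forms (-5, 0, -11) vs (-5, 0, -11) ⇒ equivalent

yes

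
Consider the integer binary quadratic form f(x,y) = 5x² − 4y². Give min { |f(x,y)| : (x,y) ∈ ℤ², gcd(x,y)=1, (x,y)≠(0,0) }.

descent: ρ → (-4,8,1)  [lands on river]
river: ρ → (1,8,-4)
closes: descent 1, river 2
min |a| on river = 1

1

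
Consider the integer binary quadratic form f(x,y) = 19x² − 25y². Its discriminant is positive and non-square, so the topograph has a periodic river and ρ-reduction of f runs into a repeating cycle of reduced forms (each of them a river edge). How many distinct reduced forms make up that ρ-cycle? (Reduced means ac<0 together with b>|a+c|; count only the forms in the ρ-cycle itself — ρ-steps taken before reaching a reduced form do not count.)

D = 1900, ⌊√D⌋ = 43
descent: ρ → (-25,0,19)
descent: ρ → (19,38,-6)  [lands on river]
river: ρ → (-6,34,31)
river: ρ → (31,28,-9)
river: ρ → (-9,26,34)
river: ρ → (34,42,-1)
river: ρ → (-1,42,34)
river: ρ → (34,26,-9)
river: ρ → (-9,28,31)
river: ρ → (31,34,-6)
river: ρ → (-6,38,19)
ρ-cycle length = 10 (tail of 2 descent steps not counted)

10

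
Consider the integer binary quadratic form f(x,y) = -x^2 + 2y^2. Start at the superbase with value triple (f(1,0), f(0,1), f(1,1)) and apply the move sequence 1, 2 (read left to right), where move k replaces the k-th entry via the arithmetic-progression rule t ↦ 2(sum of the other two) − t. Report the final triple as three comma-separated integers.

start (-1,2,1) = (f(1,0),f(0,1),f(1,1))
replace slot 1: 2·(2+1) − (-1) = 7 → (7,2,1)
replace slot 2: 2·(7+1) − 2 = 14 → (7,14,1)

7,14,1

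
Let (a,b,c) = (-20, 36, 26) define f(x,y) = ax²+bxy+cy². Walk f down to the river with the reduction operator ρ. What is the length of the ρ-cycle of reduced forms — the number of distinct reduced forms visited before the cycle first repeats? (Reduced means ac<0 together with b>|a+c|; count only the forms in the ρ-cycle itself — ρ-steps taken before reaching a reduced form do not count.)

D = 3376, ⌊√D⌋ = 58
river: ρ → (26,16,-30)
river: ρ → (-30,44,12)
river: ρ → (12,52,-14)
river: ρ → (-14,32,42)
river: ρ → (42,52,-4)
river: ρ → (-4,52,42)
river: ρ → (42,32,-14)
river: ρ → (-14,52,12)
river: ρ → (12,44,-30)
river: ρ → (-30,16,26)
river: ρ → (26,36,-20)
river: ρ → (-20,44,18)
river: ρ → (18,28,-36)
river: ρ → (-36,44,10)
river: ρ → (10,56,-6)
river: ρ → (-6,52,28)
river: ρ → (28,4,-30)
river: ρ → (-30,56,2)
river: ρ → (2,56,-30)
river: ρ → (-30,4,28)
river: ρ → (28,52,-6)
river: ρ → (-6,56,10)
river: ρ → (10,44,-36)
river: ρ → (-36,28,18)
river: ρ → (18,44,-20)
river: ρ → (-20,36,26)
ρ-cycle length = 26 (tail of 0 descent steps not counted)

26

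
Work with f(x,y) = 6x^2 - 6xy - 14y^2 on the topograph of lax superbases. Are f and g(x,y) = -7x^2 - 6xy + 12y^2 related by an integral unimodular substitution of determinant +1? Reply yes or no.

D₁ = 372, D₂ = 372
river cycle of f (length 2): (6, 18, -2), (-2, 18, 6)
river cycle of g (length 10): (12, 6, -7), (-7, 8, 11), (11, 14, -4), (-4, 18, 3), (3, 18, -4), (-4, 14, 11), (11, 8, -7), (-7, 6, 12), (12, 18, -1), (-1, 18, 12)
cycles differ ⇒ inequivalent

no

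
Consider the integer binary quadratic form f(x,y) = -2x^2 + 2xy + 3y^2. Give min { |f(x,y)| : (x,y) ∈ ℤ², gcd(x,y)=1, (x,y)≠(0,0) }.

river: ρ → (3,4,-1)
river: ρ → (-1,4,3)
river: ρ → (3,2,-2)
river: ρ → (-2,2,3)
closes: descent 0, river 4
min |a| on river = 1

1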